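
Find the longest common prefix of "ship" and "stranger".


Word 1: "ship"
Word 2: "stranger"
Comparing from start:
  Pos 0: 's' == 's'
  Pos 1: 'h' != 't' (stop)
LCP = "s" (length 1)


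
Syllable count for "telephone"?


Word: "telephone"
Syllable breakdown: tel · e · phone
Counting: 3 parts
= 3 syllables


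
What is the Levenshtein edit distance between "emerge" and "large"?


Word 1: "emerge" (length 6)
Word 2: "large" (length 5)
One optimal edit sequence (insert/delete/substitute each cost 1):
  1. delete 'e'  (+1)
  2. substitute 'm' -> 'l'  (+1)
  3. substitute 'e' -> 'a'  (+1)
  4. keep 'r'
  5. keep 'g'
  6. keep 'e'
Total edit operations: 3
Edit distance = 3


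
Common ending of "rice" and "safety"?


Word 1: "rice"
Word 2: "safety"
Comparing from end:
  Pos -1: 'e' != 'y' (stop)
LCS = "" (length 0)


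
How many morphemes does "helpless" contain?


Word: "helpless"
Morphemes: help | -less
Each morpheme carries meaning
= 2 morphemes


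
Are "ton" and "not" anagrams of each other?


Word 1: "ton" → sorted: not
Word 2: "not" → sorted: not
Same letters? not == not
Anagram = Yes


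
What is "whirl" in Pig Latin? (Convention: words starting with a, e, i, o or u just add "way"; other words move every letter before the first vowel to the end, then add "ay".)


Word: "whirl"
Starts with consonant(s) → move to end, add 'ay'
Consonant cluster: "wh"
Pig Latin = "irlwhay"


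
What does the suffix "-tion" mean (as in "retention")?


Suffix: -tion
Example: retention (retain + -tion, with a spelling change)
Meaning = act or process


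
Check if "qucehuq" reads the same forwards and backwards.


Word: "qucehuq"
Reversed: "quhecuq"
Forward == Backward? qucehuq != quhecuq
Palindrome = No


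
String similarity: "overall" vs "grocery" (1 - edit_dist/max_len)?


Word 1: "overall" (length 7)
Word 2: "grocery" (length 7)
One optimal edit sequence:
  1. insert 'g'  (+1)
  2. insert 'r'  (+1)
  3. keep 'o'
  4. substitute 'v' -> 'c'  (+1)
  5. keep 'e'
  6. keep 'r'
  7. delete 'a'  (+1)
  8. delete 'l'  (+1)
  9. substitute 'l' -> 'y'  (+1)
Edit distance = 6
Max length = max(7, 7) = 7
Similarity = 1 - 6/7
= 0.1429


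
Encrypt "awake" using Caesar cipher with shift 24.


Word: "awake"
Shift: 24
Each letter → (letter + shift) mod 26:
  'a' (0) + 24 = 24 → 'y'
  'w' (22) + 24 = 20 → 'u'
  'a' (0) + 24 = 24 → 'y'
  'k' (10) + 24 = 8 → 'i'
  'e' (4) + 24 = 2 → 'c'
Result = "yuyic"


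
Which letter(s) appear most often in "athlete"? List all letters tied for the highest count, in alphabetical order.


Word: "athlete"
Letter counts:
  'a': 1
  'e': 2
  'h': 1
  'l': 1
  't': 2
Maximum count = 2
Most frequent = 'e', 't' (2 times each)


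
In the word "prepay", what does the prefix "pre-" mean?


Prefix: pre-
As in: prepay -> pre- + pay
Meaning = before


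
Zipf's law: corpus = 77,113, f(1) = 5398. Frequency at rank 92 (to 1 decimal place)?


Zipf's law: f(r) = f(1) / r
f(1) = 5398
f(92) = 5398 / 92
= 58.7 occurrences


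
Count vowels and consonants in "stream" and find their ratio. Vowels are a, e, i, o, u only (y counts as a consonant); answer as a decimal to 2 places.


Word: "stream"
Vowels (a,e,i,o,u): 2
Consonants: 4
Ratio = 2/4
= 0.50


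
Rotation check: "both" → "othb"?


Word: "both", Candidate: "othb"
Method: check if candidate is substring of word+word
"bothboth" contains "othb"? Yes
Is rotation = Yes


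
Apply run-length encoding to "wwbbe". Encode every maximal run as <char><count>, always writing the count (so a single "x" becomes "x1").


String: "wwbbe"
Scanning for consecutive runs:
  'w' x 2
  'b' x 2
  'e' x 1
RLE = "w2b2e1"


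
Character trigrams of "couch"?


Word: "couch" (length 5)
Number of trigrams = 5 - 3 + 1 = 3
  Position 0: "cou"
  Position 1: "ouc"
  Position 2: "uch"
Trigrams = "cou", "ouc", "uch"


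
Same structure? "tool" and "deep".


Pattern of "tool": [0, 1, 1, 2]
Pattern of "deep": [0, 1, 1, 2]
Patterns match
Same pattern = Yes


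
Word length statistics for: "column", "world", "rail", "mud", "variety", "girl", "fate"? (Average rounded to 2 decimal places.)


Lengths: "column"=6, "world"=5, "rail"=4, "mud"=3, "variety"=7, "girl"=4, "fate"=4
Sum = 33, Count = 7
Average = 33/7 = 4.71
= avg=4.71, min=3, max=7


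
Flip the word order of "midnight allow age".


Original: "midnight allow age"
Words (1..n): midnight | allow | age
Reversed (n..1): age | allow | midnight
Result = "age allow midnight"


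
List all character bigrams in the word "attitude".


Word: "attitude" (length 8)
Number of bigrams = 8 - 2 + 1 = 7
  Position 0: "at"
  Position 1: "tt"
  Position 2: "ti"
  Position 3: "it"
  Position 4: "tu"
  Position 5: "ud"
  Position 6: "de"
Bigrams = "at", "tt", "ti", "it", "tu", "ud", "de"


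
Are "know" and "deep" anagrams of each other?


Word 1: "know" → sorted: know
Word 2: "deep" → sorted: deep
Same letters? know != deep
Anagram = No


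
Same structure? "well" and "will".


Pattern of "well": [0, 1, 2, 2]
Pattern of "will": [0, 1, 2, 2]
Patterns match
Same pattern = Yes


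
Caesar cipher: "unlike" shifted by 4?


Word: "unlike"
Shift: 4
Each letter → (letter + shift) mod 26:
  'u' (20) + 4 = 24 → 'y'
  'n' (13) + 4 = 17 → 'r'
  'l' (11) + 4 = 15 → 'p'
  'i' (8) + 4 = 12 → 'm'
  'k' (10) + 4 = 14 → 'o'
  'e' (4) + 4 = 8 → 'i'
Result = "yrpmoi"


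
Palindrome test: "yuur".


Word: "yuur"
Reversed: "ruuy"
Forward == Backward? yuur != ruuy
Palindrome = No


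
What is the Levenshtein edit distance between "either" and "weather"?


Word 1: "either" (length 6)
Word 2: "weather" (length 7)
One optimal edit sequence (insert/delete/substitute each cost 1):
  1. insert 'w'  (+1)
  2. keep 'e'
  3. substitute 'i' -> 'a'  (+1)
  4. keep 't'
  5. keep 'h'
  6. keep 'e'
  7. keep 'r'
Total edit operations: 2
Edit distance = 2


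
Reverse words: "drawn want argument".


Original: "drawn want argument"
Words (1..n): drawn | want | argument
Reversed (n..1): argument | want | drawn
Result = "argument want drawn"


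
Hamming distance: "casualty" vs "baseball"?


Comparing character by character (same length = 8):
  Pos 0: 'c' vs 'b' !=
  Pos 1: 'a' vs 'a' =
  Pos 2: 's' vs 's' =
  Pos 3: 'u' vs 'e' !=
  Pos 4: 'a' vs 'b' !=
  Pos 5: 'l' vs 'a' !=
  Pos 6: 't' vs 'l' !=
  Pos 7: 'y' vs 'l' !=
Hamming distance = 6


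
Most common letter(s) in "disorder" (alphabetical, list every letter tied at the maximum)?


Word: "disorder"
Letter counts:
  'd': 2
  'e': 1
  'i': 1
  'o': 1
  'r': 2
  's': 1
Maximum count = 2
Most frequent = 'd', 'r' (2 times each)


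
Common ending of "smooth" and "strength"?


Word 1: "smooth"
Word 2: "strength"
Comparing from end:
  Pos -1: 'h' == 'h'
  Pos -2: 't' == 't'
  Pos -3: 'o' != 'g' (stop)
LCS = "th" (length 2)


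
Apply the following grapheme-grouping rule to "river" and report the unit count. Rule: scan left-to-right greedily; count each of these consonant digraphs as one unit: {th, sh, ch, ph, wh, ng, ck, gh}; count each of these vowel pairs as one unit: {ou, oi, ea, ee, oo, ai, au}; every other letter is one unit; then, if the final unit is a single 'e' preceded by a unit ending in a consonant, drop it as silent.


Word: "river" (5 letters)
Left-to-right scan:
  1. 'r' (letter)
  2. 'i' (letter)
  3. 'v' (letter)
  4. 'e' (letter)
  5. 'r' (letter)
Units from scan: 5
Sound units = 5 units


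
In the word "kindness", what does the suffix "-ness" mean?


Suffix: -ness
Example: kindness = kind + -ness
Meaning = state of being


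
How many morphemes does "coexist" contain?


Word: "coexist"
Morphemes: co- + exist
Each morpheme carries meaning
= 2 morphemes


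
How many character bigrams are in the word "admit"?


Word: "admit" (length 5)
Number of 2-grams = length - 2 + 1 = 5 - 2 + 1
= 4


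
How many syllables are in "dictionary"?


Word: "dictionary"
Syllable breakdown: dic · tion · ar · y
Counting: 4 parts
= 4 syllables


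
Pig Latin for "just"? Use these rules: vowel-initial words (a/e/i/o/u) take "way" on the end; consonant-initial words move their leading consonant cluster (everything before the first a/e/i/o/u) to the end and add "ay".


Word: "just"
Starts with consonant(s) → move to end, add 'ay'
Consonant cluster: "j"
Pig Latin = "ustjay"


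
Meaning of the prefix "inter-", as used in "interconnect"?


Prefix: inter-
As in: interconnect -> inter- + connect
Meaning = between


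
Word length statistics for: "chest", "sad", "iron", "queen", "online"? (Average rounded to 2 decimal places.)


Lengths: "chest"=5, "sad"=3, "iron"=4, "queen"=5, "online"=6
Sum = 23, Count = 5
Average = 23/5 = 4.60
= avg=4.60, min=3, max=6


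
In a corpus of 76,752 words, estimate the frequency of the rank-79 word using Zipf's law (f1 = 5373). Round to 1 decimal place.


Zipf's law: f(r) = f(1) / r
f(1) = 5373
f(79) = 5373 / 79
= 68.0 occurrences


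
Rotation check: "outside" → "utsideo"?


Word: "outside", Candidate: "utsideo"
Method: check if candidate is substring of word+word
"outsideoutside" contains "utsideo"? Yes
Is rotation = Yes


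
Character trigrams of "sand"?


Word: "sand" (length 4)
Number of trigrams = 4 - 3 + 1 = 2
  Position 0: "san"
  Position 1: "and"
Trigrams = "san", "and"


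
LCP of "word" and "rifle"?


Word 1: "word"
Word 2: "rifle"
Comparing from start:
  Pos 0: 'w' != 'r' (stop)
LCP = "" (length 0)


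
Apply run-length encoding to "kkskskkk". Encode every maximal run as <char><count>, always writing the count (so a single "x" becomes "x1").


String: "kkskskkk"
Scanning for consecutive runs:
  'k' x 2
  's' x 1
  'k' x 1
  's' x 1
  'k' x 3
RLE = "k2s1k1s1k3"


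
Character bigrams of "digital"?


Word: "digital" (length 7)
Number of bigrams = 7 - 2 + 1 = 6
  Position 0: "di"
  Position 1: "ig"
  Position 2: "gi"
  Position 3: "it"
  Position 4: "ta"
  Position 5: "al"
Bigrams = "di", "ig", "gi", "it", "ta", "al"


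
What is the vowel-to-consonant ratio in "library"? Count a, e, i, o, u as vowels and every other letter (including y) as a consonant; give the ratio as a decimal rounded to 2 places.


Word: "library"
Vowels (a,e,i,o,u): 2
Consonants: 5
Ratio = 2/5
= 0.40


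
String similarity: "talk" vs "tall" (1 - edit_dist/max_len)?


Word 1: "talk" (length 4)
Word 2: "tall" (length 4)
One optimal edit sequence:
  1. keep 't'
  2. keep 'a'
  3. keep 'l'
  4. substitute 'k' -> 'l'  (+1)
Edit distance = 1
Max length = max(4, 4) = 4
Similarity = 1 - 1/4
= 0.7500


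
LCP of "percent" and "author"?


Word 1: "percent"
Word 2: "author"
Comparing from start:
  Pos 0: 'p' != 'a' (stop)
LCP = "" (length 0)


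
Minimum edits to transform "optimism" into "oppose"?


Word 1: "optimism" (length 8)
Word 2: "oppose" (length 6)
One optimal edit sequence (insert/delete/substitute each cost 1):
  1. keep 'o'
  2. keep 'p'
  3. delete 't'  (+1)
  4. delete 'i'  (+1)
  5. substitute 'm' -> 'p'  (+1)
  6. substitute 'i' -> 'o'  (+1)
  7. keep 's'
  8. substitute 'm' -> 'e'  (+1)
Total edit operations: 5
Edit distance = 5


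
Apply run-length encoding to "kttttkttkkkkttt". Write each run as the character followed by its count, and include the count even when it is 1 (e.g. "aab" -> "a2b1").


String: "kttttkttkkkkttt"
Scanning for consecutive runs:
  'k' x 1
  't' x 4
  'k' x 1
  't' x 2
  'k' x 4
  't' x 3
RLE = "k1t4k1t2k4t3"


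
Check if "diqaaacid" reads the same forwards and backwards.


Word: "diqaaacid"
Reversed: "dicaaaqid"
Forward == Backward? diqaaacid != dicaaaqid
Palindrome = No


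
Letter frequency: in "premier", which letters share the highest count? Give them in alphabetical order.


Word: "premier"
Letter counts:
  'e': 2
  'i': 1
  'm': 1
  'p': 1
  'r': 2
Maximum count = 2
Most frequent = 'e', 'r' (2 times each)


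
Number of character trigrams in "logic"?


Word: "logic" (length 5)
Number of 3-grams = length - 3 + 1 = 5 - 3 + 1
= 3


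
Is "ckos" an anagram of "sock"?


Word 1: "sock" → sorted: ckos
Word 2: "ckos" → sorted: ckos
Same letters? ckos == ckos
Anagram = Yes


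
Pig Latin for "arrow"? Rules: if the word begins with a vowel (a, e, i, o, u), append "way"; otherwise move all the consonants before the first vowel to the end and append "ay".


Word: "arrow"
Starts with vowel → add 'way'
Pig Latin = "arrowway"


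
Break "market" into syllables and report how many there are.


Word: "market"
Syllable breakdown: mar | ket
Counting: 2 parts
= 2 syllables


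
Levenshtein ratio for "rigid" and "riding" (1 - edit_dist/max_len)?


Word 1: "rigid" (length 5)
Word 2: "riding" (length 6)
One optimal edit sequence:
  1. keep 'r'
  2. keep 'i'
  3. substitute 'g' -> 'd'  (+1)
  4. keep 'i'
  5. insert 'n'  (+1)
  6. substitute 'd' -> 'g'  (+1)
Edit distance = 3
Max length = max(5, 6) = 6
Similarity = 1 - 3/6
= 0.5000


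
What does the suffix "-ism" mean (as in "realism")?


Suffix: -ism
As in: realism -> real + -ism
Meaning = belief / practice


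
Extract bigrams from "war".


Word: "war" (length 3)
Number of bigrams = 3 - 2 + 1 = 2
  Position 0: "wa"
  Position 1: "ar"
Bigrams = "wa", "ar"


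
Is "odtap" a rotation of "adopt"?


Word: "adopt", Candidate: "odtap"
Method: check if candidate is substring of word+word
"adoptadopt" contains "odtap"? No
Is rotation = No


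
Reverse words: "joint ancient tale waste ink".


Original: "joint ancient tale waste ink"
Words (1..n): joint | ancient | tale | waste | ink
Reversed (n..1): ink | waste | tale | ancient | joint
Result = "ink waste tale ancient joint"


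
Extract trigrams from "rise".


Word: "rise" (length 4)
Number of trigrams = 4 - 3 + 1 = 2
  Position 0: "ris"
  Position 1: "ise"
Trigrams = "ris", "ise"


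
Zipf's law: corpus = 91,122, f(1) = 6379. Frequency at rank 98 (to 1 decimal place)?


Zipf's law: f(r) = f(1) / r
f(1) = 6379
f(98) = 6379 / 98
= 65.1 occurrences


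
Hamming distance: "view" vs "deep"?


Comparing character by character (same length = 4):
  Pos 0: 'v' vs 'd' !=
  Pos 1: 'i' vs 'e' !=
  Pos 2: 'e' vs 'e' =
  Pos 3: 'w' vs 'p' !=
Hamming distance = 3


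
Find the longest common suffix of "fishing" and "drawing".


Word 1: "fishing"
Word 2: "drawing"
Comparing from end:
  Pos -1: 'g' == 'g'
  Pos -2: 'n' == 'n'
  Pos -3: 'i' == 'i'
  Pos -4: 'h' != 'w' (stop)
LCS = "ing" (length 3)


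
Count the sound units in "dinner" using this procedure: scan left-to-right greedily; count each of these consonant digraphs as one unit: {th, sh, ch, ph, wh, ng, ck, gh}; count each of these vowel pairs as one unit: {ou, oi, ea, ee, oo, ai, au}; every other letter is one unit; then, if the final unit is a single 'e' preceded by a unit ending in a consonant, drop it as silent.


Word: "dinner" (6 letters)
Left-to-right scan:
  1. 'd' (letter)
  2. 'i' (letter)
  3. 'n' (letter)
  4. 'n' (letter)
  5. 'e' (letter)
  6. 'r' (letter)
Units from scan: 6
Sound units = 6 units


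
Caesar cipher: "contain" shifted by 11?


Word: "contain"
Shift: 11
Each letter → (letter + shift) mod 26:
  'c' (2) + 11 = 13 → 'n'
  'o' (14) + 11 = 25 → 'z'
  'n' (13) + 11 = 24 → 'y'
  't' (19) + 11 = 4 → 'e'
  'a' (0) + 11 = 11 → 'l'
  'i' (8) + 11 = 19 → 't'
  'n' (13) + 11 = 24 → 'y'
Result = "nzyelty"


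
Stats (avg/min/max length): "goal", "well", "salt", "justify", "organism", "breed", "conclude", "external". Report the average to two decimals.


Lengths: "goal"=4, "well"=4, "salt"=4, "justify"=7, "organism"=8, "breed"=5, "conclude"=8, "external"=8
Sum = 48, Count = 8
Average = 48/8 = 6.00
= avg=6.00, min=4, max=8


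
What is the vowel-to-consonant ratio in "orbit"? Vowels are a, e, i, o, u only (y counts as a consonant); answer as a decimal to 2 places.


Word: "orbit"
Vowels (a,e,i,o,u): 2
Consonants: 3
Ratio = 2/3
= 0.67


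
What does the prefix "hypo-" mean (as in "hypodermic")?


Prefix: hypo-
As in: hypodermic -> hypo- + dermic
Meaning = under / below normal


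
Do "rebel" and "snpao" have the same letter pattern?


Pattern of "rebel": [0, 1, 2, 1, 3]
Pattern of "snpao": [0, 1, 2, 3, 4]
Patterns do not match
Same pattern = No


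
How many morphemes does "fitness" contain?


Word: "fitness"
Morphemes: fit + -ness
Each morpheme carries meaning
= 2 morphemes


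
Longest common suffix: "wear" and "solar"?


Word 1: "wear"
Word 2: "solar"
Comparing from end:
  Pos -1: 'r' == 'r'
  Pos -2: 'a' == 'a'
  Pos -3: 'e' != 'l' (stop)
LCS = "ar" (length 2)


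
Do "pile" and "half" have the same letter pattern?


Pattern of "pile": [0, 1, 2, 3]
Pattern of "half": [0, 1, 2, 3]
Patterns match
Same pattern = Yes


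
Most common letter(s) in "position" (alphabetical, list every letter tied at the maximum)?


Word: "position"
Letter counts:
  'i': 2
  'n': 1
  'o': 2
  'p': 1
  's': 1
  't': 1
Maximum count = 2
Most frequent = 'i', 'o' (2 times each)


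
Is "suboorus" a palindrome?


Word: "suboorus"
Reversed: "suroobus"
Forward == Backward? suboorus != suroobus
Palindrome = No


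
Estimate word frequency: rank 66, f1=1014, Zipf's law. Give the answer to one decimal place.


Zipf's law: f(r) = f(1) / r
f(1) = 1014
f(66) = 1014 / 66
= 15.4 occurrences


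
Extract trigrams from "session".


Word: "session" (length 7)
Number of trigrams = 7 - 3 + 1 = 5
  Position 0: "ses"
  Position 1: "ess"
  Position 2: "ssi"
  Position 3: "sio"
  Position 4: "ion"
Trigrams = "ses", "ess", "ssi", "sio", "ion"


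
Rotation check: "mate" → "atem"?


Word: "mate", Candidate: "atem"
Method: check if candidate is substring of word+word
"matemate" contains "atem"? Yes
Is rotation = Yes


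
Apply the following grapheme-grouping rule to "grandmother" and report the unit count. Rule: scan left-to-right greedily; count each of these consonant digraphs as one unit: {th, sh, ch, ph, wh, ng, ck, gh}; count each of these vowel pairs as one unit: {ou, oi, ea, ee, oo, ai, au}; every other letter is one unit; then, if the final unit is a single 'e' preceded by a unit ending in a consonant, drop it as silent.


Word: "grandmother" (11 letters)
Left-to-right scan:
  (1) 'g' (letter)
  (2) 'r' (letter)
  (3) 'a' (letter)
  (4) 'n' (letter)
  (5) 'd' (letter)
  (6) 'm' (letter)
  (7) 'o' (letter)
  (8) 'th' (digraph)
  (9) 'e' (letter)
  (10) 'r' (letter)
Units from scan: 10
Sound units = 10 units


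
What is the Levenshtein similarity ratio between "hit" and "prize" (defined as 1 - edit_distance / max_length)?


Word 1: "hit" (length 3)
Word 2: "prize" (length 5)
One optimal edit sequence:
  1. insert 'p'  (+1)
  2. substitute 'h' -> 'r'  (+1)
  3. keep 'i'
  4. insert 'z'  (+1)
  5. substitute 't' -> 'e'  (+1)
Edit distance = 4
Max length = max(3, 5) = 5
Similarity = 1 - 4/5
= 0.2000


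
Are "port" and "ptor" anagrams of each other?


Word 1: "port" → sorted: oprt
Word 2: "ptor" → sorted: oprt
Same letters? oprt == oprt
Anagram = Yes


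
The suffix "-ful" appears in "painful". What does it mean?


Suffix: -ful
Example: painful (pain + -ful)
Meaning = full of


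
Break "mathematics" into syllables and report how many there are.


Word: "mathematics"
Syllable breakdown: math · e · mat · ics
Counting: 4 parts
= 4 syllables


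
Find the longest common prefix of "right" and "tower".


Word 1: "right"
Word 2: "tower"
Comparing from start:
  Pos 0: 'r' != 't' (stop)
LCP = "" (length 0)


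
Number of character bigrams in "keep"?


Word: "keep" (length 4)
Number of 2-grams = length - 2 + 1 = 4 - 2 + 1
= 3


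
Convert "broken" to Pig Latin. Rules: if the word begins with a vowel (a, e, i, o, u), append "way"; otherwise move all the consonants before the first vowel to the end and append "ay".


Word: "broken"
Starts with consonant(s) → move to end, add 'ay'
Consonant cluster: "br"
Pig Latin = "okenbray"


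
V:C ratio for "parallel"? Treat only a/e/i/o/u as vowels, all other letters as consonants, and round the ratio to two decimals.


Word: "parallel"
Vowels (a,e,i,o,u): 3
Consonants: 5
Ratio = 3/5
= 0.60


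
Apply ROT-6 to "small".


Word: "small"
Shift: 6
Each letter → (letter + shift) mod 26:
  's' (18) + 6 = 24 → 'y'
  'm' (12) + 6 = 18 → 's'
  'a' (0) + 6 = 6 → 'g'
  'l' (11) + 6 = 17 → 'r'
  'l' (11) + 6 = 17 → 'r'
Result = "ysgrr"


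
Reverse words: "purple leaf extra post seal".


Original: "purple leaf extra post seal"
Words (1..n): purple | leaf | extra | post | seal
Reversed (n..1): seal | post | extra | leaf | purple
Result = "seal post extra leaf purple"


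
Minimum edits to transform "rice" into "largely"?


Word 1: "rice" (length 4)
Word 2: "largely" (length 7)
One optimal edit sequence (insert/delete/substitute each cost 1):
  1. insert 'l'  (+1)
  2. insert 'a'  (+1)
  3. keep 'r'
  4. insert 'g'  (+1)
  5. substitute 'i' -> 'e'  (+1)
  6. substitute 'c' -> 'l'  (+1)
  7. substitute 'e' -> 'y'  (+1)
Total edit operations: 6
Edit distance = 6


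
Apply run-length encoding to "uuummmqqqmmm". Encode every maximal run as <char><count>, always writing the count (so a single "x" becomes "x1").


String: "uuummmqqqmmm"
Scanning for consecutive runs:
  'u' x 3
  'm' x 3
  'q' x 3
  'm' x 3
RLE = "u3m3q3m3"


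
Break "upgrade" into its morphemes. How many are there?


Word: "upgrade"
Morphemes: up- | grade
Each morpheme carries meaning
= 2 morphemes


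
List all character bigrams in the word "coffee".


Word: "coffee" (length 6)
Number of bigrams = 6 - 2 + 1 = 5
  Position 0: "co"
  Position 1: "of"
  Position 2: "ff"
  Position 3: "fe"
  Position 4: "ee"
Bigrams = "co", "of", "ff", "fe", "ee"


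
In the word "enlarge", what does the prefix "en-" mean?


Prefix: en-
Example: enlarge (en- + large)
Meaning = cause to / put into


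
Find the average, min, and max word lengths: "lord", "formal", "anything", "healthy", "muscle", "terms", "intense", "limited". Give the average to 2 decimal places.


Lengths: "lord"=4, "formal"=6, "anything"=8, "healthy"=7, "muscle"=6, "terms"=5, "intense"=7, "limited"=7
Sum = 50, Count = 8
Average = 50/8 = 6.25
= avg=6.25, min=4, max=8


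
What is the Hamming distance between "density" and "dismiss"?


Comparing character by character (same length = 7):
  Pos 0: 'd' vs 'd' =
  Pos 1: 'e' vs 'i' !=
  Pos 2: 'n' vs 's' !=
  Pos 3: 's' vs 'm' !=
  Pos 4: 'i' vs 'i' =
  Pos 5: 't' vs 's' !=
  Pos 6: 'y' vs 's' !=
Hamming distance = 5


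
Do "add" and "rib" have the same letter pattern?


Pattern of "add": [0, 1, 1]
Pattern of "rib": [0, 1, 2]
Patterns do not match
Same pattern = No


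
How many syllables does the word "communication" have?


Word: "communication"
Syllable breakdown: com · mu · ni · ca · tion
Counting: 5 parts
= 5 syllables


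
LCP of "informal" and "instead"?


Word 1: "informal"
Word 2: "instead"
Comparing from start:
  Pos 0: 'i' == 'i'
  Pos 1: 'n' == 'n'
  Pos 2: 'f' != 's' (stop)
LCP = "in" (length 2)


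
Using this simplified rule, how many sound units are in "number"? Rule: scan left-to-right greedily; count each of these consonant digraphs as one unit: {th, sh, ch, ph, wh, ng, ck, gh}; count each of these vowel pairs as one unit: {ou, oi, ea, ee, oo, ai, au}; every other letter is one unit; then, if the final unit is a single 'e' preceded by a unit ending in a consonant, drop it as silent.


Word: "number" (6 letters)
Left-to-right scan:
  [1] 'n' (letter)
  [2] 'u' (letter)
  [3] 'm' (letter)
  [4] 'b' (letter)
  [5] 'e' (letter)
  [6] 'r' (letter)
Units from scan: 6
Sound units = 6 units


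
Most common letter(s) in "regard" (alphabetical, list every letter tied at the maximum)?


Word: "regard"
Letter counts:
  'a': 1
  'd': 1
  'e': 1
  'g': 1
  'r': 2
Maximum count = 2
Most frequent = 'r' (2 times each)


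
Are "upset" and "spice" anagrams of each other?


Word 1: "upset" → sorted: epstu
Word 2: "spice" → sorted: ceips
Same letters? epstu != ceips
Anagram = No


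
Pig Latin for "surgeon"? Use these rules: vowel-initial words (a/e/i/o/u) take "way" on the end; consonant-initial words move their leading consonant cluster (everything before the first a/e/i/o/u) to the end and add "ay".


Word: "surgeon"
Starts with consonant(s) → move to end, add 'ay'
Consonant cluster: "s"
Pig Latin = "urgeonsay"


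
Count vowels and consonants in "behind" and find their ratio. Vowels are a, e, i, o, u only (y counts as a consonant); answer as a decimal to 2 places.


Word: "behind"
Vowels (a,e,i,o,u): 2
Consonants: 4
Ratio = 2/4
= 0.50


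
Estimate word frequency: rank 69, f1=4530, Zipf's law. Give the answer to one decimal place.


Zipf's law: f(r) = f(1) / r
f(1) = 4530
f(69) = 4530 / 69
= 65.7 occurrences


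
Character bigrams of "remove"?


Word: "remove" (length 6)
Number of bigrams = 6 - 2 + 1 = 5
  Position 0: "re"
  Position 1: "em"
  Position 2: "mo"
  Position 3: "ov"
  Position 4: "ve"
Bigrams = "re", "em", "mo", "ov", "ve"


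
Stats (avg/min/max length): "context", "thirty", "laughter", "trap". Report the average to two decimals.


Lengths: "context"=7, "thirty"=6, "laughter"=8, "trap"=4
Sum = 25, Count = 4
Average = 25/4 = 6.25
= avg=6.25, min=4, max=8


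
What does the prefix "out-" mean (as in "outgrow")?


Prefix: out-
Example: outgrow (out- + grow)
Meaning = surpass


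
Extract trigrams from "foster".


Word: "foster" (length 6)
Number of trigrams = 6 - 3 + 1 = 4
  Position 0: "fos"
  Position 1: "ost"
  Position 2: "ste"
  Position 3: "ter"
Trigrams = "fos", "ost", "ste", "ter"


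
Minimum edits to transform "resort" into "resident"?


Word 1: "resort" (length 6)
Word 2: "resident" (length 8)
One optimal edit sequence (insert/delete/substitute each cost 1):
  1. keep 'r'
  2. keep 'e'
  3. keep 's'
  4. insert 'i'  (+1)
  5. insert 'd'  (+1)
  6. substitute 'o' -> 'e'  (+1)
  7. substitute 'r' -> 'n'  (+1)
  8. keep 't'
Total edit operations: 4
Edit distance = 4


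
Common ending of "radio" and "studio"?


Word 1: "radio"
Word 2: "studio"
Comparing from end:
  Pos -1: 'o' == 'o'
  Pos -2: 'i' == 'i'
  Pos -3: 'd' == 'd'
  Pos -4: 'a' != 'u' (stop)
LCS = "dio" (length 3)


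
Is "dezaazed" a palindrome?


Word: "dezaazed"
Reversed: "dezaazed"
Forward == Backward? dezaazed == dezaazed
Palindrome = Yes


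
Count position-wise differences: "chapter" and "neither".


Comparing character by character (same length = 7):
  Pos 0: 'c' vs 'n' !=
  Pos 1: 'h' vs 'e' !=
  Pos 2: 'a' vs 'i' !=
  Pos 3: 'p' vs 't' !=
  Pos 4: 't' vs 'h' !=
  Pos 5: 'e' vs 'e' =
  Pos 6: 'r' vs 'r' =
Hamming distance = 5


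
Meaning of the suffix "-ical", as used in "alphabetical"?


Suffix: -ical
As in: alphabetical -> alphabet + -ical
Meaning = relating to


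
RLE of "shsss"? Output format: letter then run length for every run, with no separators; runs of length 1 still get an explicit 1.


String: "shsss"
Scanning for consecutive runs:
  's' x 1
  'h' x 1
  's' x 3
RLE = "s1h1s3"


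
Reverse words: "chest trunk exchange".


Original: "chest trunk exchange"
Words (1..n): chest | trunk | exchange
Reversed (n..1): exchange | trunk | chest
Result = "exchange trunk chest"


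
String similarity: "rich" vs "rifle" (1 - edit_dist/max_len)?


Word 1: "rich" (length 4)
Word 2: "rifle" (length 5)
One optimal edit sequence:
  1. keep 'r'
  2. keep 'i'
  3. insert 'f'  (+1)
  4. substitute 'c' -> 'l'  (+1)
  5. substitute 'h' -> 'e'  (+1)
Edit distance = 3
Max length = max(4, 5) = 5
Similarity = 1 - 3/5
= 0.4000


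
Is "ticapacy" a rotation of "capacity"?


Word: "capacity", Candidate: "ticapacy"
Method: check if candidate is substring of word+word
"capacitycapacity" contains "ticapacy"? No
Is rotation = No


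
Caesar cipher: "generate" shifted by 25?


Word: "generate"
Shift: 25
Each letter → (letter + shift) mod 26:
  'g' (6) + 25 = 5 → 'f'
  'e' (4) + 25 = 3 → 'd'
  'n' (13) + 25 = 12 → 'm'
  'e' (4) + 25 = 3 → 'd'
  'r' (17) + 25 = 16 → 'q'
  'a' (0) + 25 = 25 → 'z'
  't' (19) + 25 = 18 → 's'
  'e' (4) + 25 = 3 → 'd'
Result = "fdmdqzsd"


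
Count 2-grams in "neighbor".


Word: "neighbor" (length 8)
Number of 2-grams = length - 2 + 1 = 8 - 2 + 1
= 7


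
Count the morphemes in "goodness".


Word: "goodness"
Morphemes: good + -ness
Each morpheme carries meaning
= 2 morphemes


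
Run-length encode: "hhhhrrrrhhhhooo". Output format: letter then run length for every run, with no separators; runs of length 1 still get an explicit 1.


String: "hhhhrrrrhhhhooo"
Scanning for consecutive runs:
  'h' x 4
  'r' x 4
  'h' x 4
  'o' x 3
RLE = "h4r4h4o3"


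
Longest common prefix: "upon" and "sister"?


Word 1: "upon"
Word 2: "sister"
Comparing from start:
  Pos 0: 'u' != 's' (stop)
LCP = "" (length 0)


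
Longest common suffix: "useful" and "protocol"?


Word 1: "useful"
Word 2: "protocol"
Comparing from end:
  Pos -1: 'l' == 'l'
  Pos -2: 'u' != 'o' (stop)
LCS = "l" (length 1)


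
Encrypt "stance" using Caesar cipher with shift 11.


Word: "stance"
Shift: 11
Each letter → (letter + shift) mod 26:
  's' (18) + 11 = 3 → 'd'
  't' (19) + 11 = 4 → 'e'
  'a' (0) + 11 = 11 → 'l'
  'n' (13) + 11 = 24 → 'y'
  'c' (2) + 11 = 13 → 'n'
  'e' (4) + 11 = 15 → 'p'
Result = "delynp"


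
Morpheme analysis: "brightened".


Word: "brightened"
Morphemes: bright | -en | -ed
Each morpheme carries meaning
= 3 morphemes


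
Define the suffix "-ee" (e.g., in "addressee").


Suffix: -ee
Example: addressee (address + -ee)
Meaning = one who receives


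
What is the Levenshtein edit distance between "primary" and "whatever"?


Word 1: "primary" (length 7)
Word 2: "whatever" (length 8)
One optimal edit sequence (insert/delete/substitute each cost 1):
  1. insert 'w'  (+1)
  2. substitute 'p' -> 'h'  (+1)
  3. substitute 'r' -> 'a'  (+1)
  4. substitute 'i' -> 't'  (+1)
  5. substitute 'm' -> 'e'  (+1)
  6. substitute 'a' -> 'v'  (+1)
  7. substitute 'r' -> 'e'  (+1)
  8. substitute 'y' -> 'r'  (+1)
Total edit operations: 8
Edit distance = 8


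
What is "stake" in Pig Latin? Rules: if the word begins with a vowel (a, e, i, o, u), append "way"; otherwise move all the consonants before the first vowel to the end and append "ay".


Word: "stake"
Starts with consonant(s) → move to end, add 'ay'
Consonant cluster: "st"
Pig Latin = "akestay"


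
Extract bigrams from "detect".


Word: "detect" (length 6)
Number of bigrams = 6 - 2 + 1 = 5
  Position 0: "de"
  Position 1: "et"
  Position 2: "te"
  Position 3: "ec"
  Position 4: "ct"
Bigrams = "de", "et", "te", "ec", "ct"


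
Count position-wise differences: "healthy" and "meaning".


Comparing character by character (same length = 7):
  Pos 0: 'h' vs 'm' !=
  Pos 1: 'e' vs 'e' =
  Pos 2: 'a' vs 'a' =
  Pos 3: 'l' vs 'n' !=
  Pos 4: 't' vs 'i' !=
  Pos 5: 'h' vs 'n' !=
  Pos 6: 'y' vs 'g' !=
Hamming distance = 5


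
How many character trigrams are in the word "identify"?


Word: "identify" (length 8)
Number of 3-grams = length - 3 + 1 = 8 - 3 + 1
= 6


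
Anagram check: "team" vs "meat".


Word 1: "team" → sorted: aemt
Word 2: "meat" → sorted: aemt
Same letters? aemt == aemt
Anagram = Yes


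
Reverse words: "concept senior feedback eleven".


Original: "concept senior feedback eleven"
Words (1..n): concept | senior | feedback | eleven
Reversed (n..1): eleven | feedback | senior | concept
Result = "eleven feedback senior concept"


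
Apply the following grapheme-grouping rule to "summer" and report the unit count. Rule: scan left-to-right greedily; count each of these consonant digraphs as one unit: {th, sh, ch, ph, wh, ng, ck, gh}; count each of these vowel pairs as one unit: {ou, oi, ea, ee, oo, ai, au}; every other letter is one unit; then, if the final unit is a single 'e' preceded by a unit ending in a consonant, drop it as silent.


Word: "summer" (6 letters)
Left-to-right scan:
  [1] 's' (letter)
  [2] 'u' (letter)
  [3] 'm' (letter)
  [4] 'm' (letter)
  [5] 'e' (letter)
  [6] 'r' (letter)
Units from scan: 6
Sound units = 6 units


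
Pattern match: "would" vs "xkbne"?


Pattern of "would": [0, 1, 2, 3, 4]
Pattern of "xkbne": [0, 1, 2, 3, 4]
Patterns match
Same pattern = Yes


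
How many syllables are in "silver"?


Word: "silver"
Syllable breakdown: sil · ver
Counting: 2 parts
= 2 syllables


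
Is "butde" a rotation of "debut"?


Word: "debut", Candidate: "butde"
Method: check if candidate is substring of word+word
"debutdebut" contains "butde"? Yes
Is rotation = Yes


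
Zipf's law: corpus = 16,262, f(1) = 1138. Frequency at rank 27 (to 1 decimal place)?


Zipf's law: f(r) = f(1) / r
f(1) = 1138
f(27) = 1138 / 27
= 42.1 occurrences


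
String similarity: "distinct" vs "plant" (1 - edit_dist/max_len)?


Word 1: "distinct" (length 8)
Word 2: "plant" (length 5)
One optimal edit sequence:
  1. delete 'd'  (+1)
  2. delete 'i'  (+1)
  3. substitute 's' -> 'p'  (+1)
  4. substitute 't' -> 'l'  (+1)
  5. substitute 'i' -> 'a'  (+1)
  6. keep 'n'
  7. delete 'c'  (+1)
  8. keep 't'
Edit distance = 6
Max length = max(8, 5) = 8
Similarity = 1 - 6/8
= 0.2500


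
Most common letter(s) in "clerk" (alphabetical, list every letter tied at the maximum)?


Word: "clerk"
Letter counts:
  'c': 1
  'e': 1
  'k': 1
  'l': 1
  'r': 1
Maximum count = 1
Most frequent = 'c', 'e', 'k', 'l', 'r' (1 time each)


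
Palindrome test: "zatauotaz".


Word: "zatauotaz"
Reversed: "zatouataz"
Forward == Backward? zatauotaz != zatouataz
Palindrome = No


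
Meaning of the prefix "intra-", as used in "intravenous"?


Prefix: intra-
Example: intravenous = intra- + venous
Meaning = within


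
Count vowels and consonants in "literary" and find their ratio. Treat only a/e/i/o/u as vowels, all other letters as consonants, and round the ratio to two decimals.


Word: "literary"
Vowels (a,e,i,o,u): 3
Consonants: 5
Ratio = 3/5
= 0.60


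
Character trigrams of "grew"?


Word: "grew" (length 4)
Number of trigrams = 4 - 3 + 1 = 2
  Position 0: "gre"
  Position 1: "rew"
Trigrams = "gre", "rew"


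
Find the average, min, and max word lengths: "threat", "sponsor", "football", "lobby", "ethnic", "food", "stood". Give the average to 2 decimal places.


Lengths: "threat"=6, "sponsor"=7, "football"=8, "lobby"=5, "ethnic"=6, "food"=4, "stood"=5
Sum = 41, Count = 7
Average = 41/7 = 5.86
= avg=5.86, min=4, max=8


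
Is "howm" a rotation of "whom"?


Word: "whom", Candidate: "howm"
Method: check if candidate is substring of word+word
"whomwhom" contains "howm"? No
Is rotation = No


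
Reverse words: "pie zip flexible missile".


Original: "pie zip flexible missile"
Words (1..n): pie | zip | flexible | missile
Reversed (n..1): missile | flexible | zip | pie
Result = "missile flexible zip pie"


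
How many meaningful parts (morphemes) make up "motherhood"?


Word: "motherhood"
Morphemes: mother + -hood
Each morpheme carries meaning
= 2 morphemes


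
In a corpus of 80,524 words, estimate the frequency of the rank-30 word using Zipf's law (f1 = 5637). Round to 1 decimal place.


Zipf's law: f(r) = f(1) / r
f(1) = 5637
f(30) = 5637 / 30
= 187.9 occurrences


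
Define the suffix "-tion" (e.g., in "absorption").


Suffix: -tion
Example: absorption = absorb + -tion, with a spelling change
Meaning = act or process


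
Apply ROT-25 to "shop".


Word: "shop"
Shift: 25
Each letter → (letter + shift) mod 26:
  's' (18) + 25 = 17 → 'r'
  'h' (7) + 25 = 6 → 'g'
  'o' (14) + 25 = 13 → 'n'
  'p' (15) + 25 = 14 → 'o'
Result = "rgno"


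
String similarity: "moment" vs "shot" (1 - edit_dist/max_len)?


Word 1: "moment" (length 6)
Word 2: "shot" (length 4)
One optimal edit sequence:
  1. delete 'm'  (+1)
  2. delete 'o'  (+1)
  3. substitute 'm' -> 's'  (+1)
  4. substitute 'e' -> 'h'  (+1)
  5. substitute 'n' -> 'o'  (+1)
  6. keep 't'
Edit distance = 5
Max length = max(6, 4) = 6
Similarity = 1 - 5/6
= 0.1667


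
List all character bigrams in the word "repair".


Word: "repair" (length 6)
Number of bigrams = 6 - 2 + 1 = 5
  Position 0: "re"
  Position 1: "ep"
  Position 2: "pa"
  Position 3: "ai"
  Position 4: "ir"
Bigrams = "re", "ep", "pa", "ai", "ir"


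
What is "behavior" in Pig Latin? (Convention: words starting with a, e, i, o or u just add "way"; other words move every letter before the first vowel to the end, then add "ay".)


Word: "behavior"
Starts with consonant(s) → move to end, add 'ay'
Consonant cluster: "b"
Pig Latin = "ehaviorbay"


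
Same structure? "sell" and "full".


Pattern of "sell": [0, 1, 2, 2]
Pattern of "full": [0, 1, 2, 2]
Patterns match
Same pattern = Yes


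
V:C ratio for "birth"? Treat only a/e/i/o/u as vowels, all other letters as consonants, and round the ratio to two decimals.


Word: "birth"
Vowels (a,e,i,o,u): 1
Consonants: 4
Ratio = 1/4
= 0.25


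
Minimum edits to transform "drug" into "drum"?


Word 1: "drug" (length 4)
Word 2: "drum" (length 4)
One optimal edit sequence (insert/delete/substitute each cost 1):
  1. keep 'd'
  2. keep 'r'
  3. keep 'u'
  4. substitute 'g' -> 'm'  (+1)
Total edit operations: 1
Edit distance = 1


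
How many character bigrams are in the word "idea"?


Word: "idea" (length 4)
Number of 2-grams = length - 2 + 1 = 4 - 2 + 1
= 3


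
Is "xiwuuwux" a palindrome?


Word: "xiwuuwux"
Reversed: "xuwuuwix"
Forward == Backward? xiwuuwux != xuwuuwix
Palindrome = No


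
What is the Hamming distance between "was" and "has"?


Comparing character by character (same length = 3):
  Pos 0: 'w' vs 'h' !=
  Pos 1: 'a' vs 'a' =
  Pos 2: 's' vs 's' =
Hamming distance = 1


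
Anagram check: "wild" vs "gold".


Word 1: "wild" → sorted: dilw
Word 2: "gold" → sorted: dglo
Same letters? dilw != dglo
Anagram = No


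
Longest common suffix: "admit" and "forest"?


Word 1: "admit"
Word 2: "forest"
Comparing from end:
  Pos -1: 't' == 't'
  Pos -2: 'i' != 's' (stop)
LCS = "t" (length 1)


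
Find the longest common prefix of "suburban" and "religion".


Word 1: "suburban"
Word 2: "religion"
Comparing from start:
  Pos 0: 's' != 'r' (stop)
LCP = "" (length 0)


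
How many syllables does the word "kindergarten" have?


Word: "kindergarten"
Syllable breakdown: kin | der | gar | ten
Counting: 4 parts
= 4 syllables


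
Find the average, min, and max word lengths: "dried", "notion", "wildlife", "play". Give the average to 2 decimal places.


Lengths: "dried"=5, "notion"=6, "wildlife"=8, "play"=4
Sum = 23, Count = 4
Average = 23/4 = 5.75
= avg=5.75, min=4, max=8


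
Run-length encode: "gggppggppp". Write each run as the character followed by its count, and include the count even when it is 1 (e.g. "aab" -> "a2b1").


String: "gggppggppp"
Scanning for consecutive runs:
  'g' x 3
  'p' x 2
  'g' x 2
  'p' x 3
RLE = "g3p2g2p3"


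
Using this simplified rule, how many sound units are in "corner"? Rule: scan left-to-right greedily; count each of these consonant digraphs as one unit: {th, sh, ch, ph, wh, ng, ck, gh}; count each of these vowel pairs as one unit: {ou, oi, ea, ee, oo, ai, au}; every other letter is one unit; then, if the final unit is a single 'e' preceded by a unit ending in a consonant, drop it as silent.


Word: "corner" (6 letters)
Left-to-right scan:
  1. 'c' (letter)
  2. 'o' (letter)
  3. 'r' (letter)
  4. 'n' (letter)
  5. 'e' (letter)
  6. 'r' (letter)
Units from scan: 6
Sound units = 6 units


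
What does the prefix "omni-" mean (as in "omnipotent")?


Prefix: omni-
Example: omnipotent = omni- + potent
Meaning = all
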